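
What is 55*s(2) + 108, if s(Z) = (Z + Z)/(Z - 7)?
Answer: 64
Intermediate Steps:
s(Z) = 2*Z/(-7 + Z) (s(Z) = (2*Z)/(-7 + Z) = 2*Z/(-7 + Z))
55*s(2) + 108 = 55*(2*2/(-7 + 2)) + 108 = 55*(2*2/(-5)) + 108 = 55*(2*2*(-1/5)) + 108 = 55*(-4/5) + 108 = -44 + 108 = 64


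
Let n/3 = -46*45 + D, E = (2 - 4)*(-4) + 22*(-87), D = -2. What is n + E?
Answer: -8122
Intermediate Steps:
E = -1906 (E = -2*(-4) - 1914 = 8 - 1914 = -1906)
n = -6216 (n = 3*(-46*45 - 2) = 3*(-2070 - 2) = 3*(-2072) = -6216)
n + E = -6216 - 1906 = -8122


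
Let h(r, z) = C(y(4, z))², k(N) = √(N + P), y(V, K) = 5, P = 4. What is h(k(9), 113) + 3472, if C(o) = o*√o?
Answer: 3597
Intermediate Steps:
C(o) = o^(3/2)
k(N) = √(4 + N) (k(N) = √(N + 4) = √(4 + N))
h(r, z) = 125 (h(r, z) = (5^(3/2))² = (5*√5)² = 125)
h(k(9), 113) + 3472 = 125 + 3472 = 3597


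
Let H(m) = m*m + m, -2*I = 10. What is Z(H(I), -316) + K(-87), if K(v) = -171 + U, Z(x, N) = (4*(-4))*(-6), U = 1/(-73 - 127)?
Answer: -15001/200 ≈ -75.005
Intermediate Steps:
I = -5 (I = -1/2*10 = -5)
H(m) = m + m**2 (H(m) = m**2 + m = m + m**2)
U = -1/200 (U = 1/(-200) = -1/200 ≈ -0.0050000)
Z(x, N) = 96 (Z(x, N) = -16*(-6) = 96)
K(v) = -34201/200 (K(v) = -171 - 1/200 = -34201/200)
Z(H(I), -316) + K(-87) = 96 - 34201/200 = -15001/200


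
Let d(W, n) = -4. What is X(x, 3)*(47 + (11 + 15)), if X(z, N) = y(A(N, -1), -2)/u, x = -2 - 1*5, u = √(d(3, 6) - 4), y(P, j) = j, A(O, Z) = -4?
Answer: 73*I*√2/2 ≈ 51.619*I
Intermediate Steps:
u = 2*I*√2 (u = √(-4 - 4) = √(-8) = 2*I*√2 ≈ 2.8284*I)
x = -7 (x = -2 - 5 = -7)
X(z, N) = I*√2/2 (X(z, N) = -2*(-I*√2/4) = -(-1)*I*√2/2 = I*√2/2)
X(x, 3)*(47 + (11 + 15)) = (I*√2/2)*(47 + (11 + 15)) = (I*√2/2)*(47 + 26) = (I*√2/2)*73 = 73*I*√2/2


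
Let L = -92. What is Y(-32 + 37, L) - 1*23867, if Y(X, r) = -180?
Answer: -24047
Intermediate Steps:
Y(-32 + 37, L) - 1*23867 = -180 - 1*23867 = -180 - 23867 = -24047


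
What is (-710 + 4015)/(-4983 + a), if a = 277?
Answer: -3305/4706 ≈ -0.70230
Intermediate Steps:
(-710 + 4015)/(-4983 + a) = (-710 + 4015)/(-4983 + 277) = 3305/(-4706) = 3305*(-1/4706) = -3305/4706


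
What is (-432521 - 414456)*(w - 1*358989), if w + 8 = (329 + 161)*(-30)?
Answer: 316512763969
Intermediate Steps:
w = -14708 (w = -8 + (329 + 161)*(-30) = -8 + 490*(-30) = -8 - 14700 = -14708)
(-432521 - 414456)*(w - 1*358989) = (-432521 - 414456)*(-14708 - 1*358989) = -846977*(-14708 - 358989) = -846977*(-373697) = 316512763969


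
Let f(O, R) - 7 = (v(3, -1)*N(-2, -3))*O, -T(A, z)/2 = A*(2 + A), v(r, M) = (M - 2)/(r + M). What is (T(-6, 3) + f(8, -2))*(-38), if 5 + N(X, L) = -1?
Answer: -1178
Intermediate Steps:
N(X, L) = -6 (N(X, L) = -5 - 1 = -6)
v(r, M) = (-2 + M)/(M + r)
T(A, z) = -2*A*(2 + A)
f(O, R) = 7 + 9*O (f(O, R) = 7 + (((-2 - 1)/(-1 + 3))*(-6))*O = 7 + ((-3/2)*(-6))*O = 7 + (((½)*(-3))*(-6))*O = 7 + (-3/2*(-6))*O = 7 + 9*O)
(T(-6, 3) + f(8, -2))*(-38) = (-2*(-6)*(2 - 6) + (7 + 9*8))*(-38) = (-2*(-6)*(-4) + (7 + 72))*(-38) = (-48 + 79)*(-38) = 31*(-38) = -1178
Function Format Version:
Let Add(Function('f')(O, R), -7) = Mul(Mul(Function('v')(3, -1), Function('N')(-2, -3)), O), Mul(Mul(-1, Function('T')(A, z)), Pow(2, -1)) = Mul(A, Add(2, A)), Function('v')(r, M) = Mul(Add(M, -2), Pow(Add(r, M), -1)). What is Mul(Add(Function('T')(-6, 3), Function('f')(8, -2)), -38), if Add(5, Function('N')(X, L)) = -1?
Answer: -1178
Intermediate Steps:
Function('N')(X, L) = -6 (Function('N')(X, L) = Add(-5, -1) = -6)
Function('v')(r, M) = Mul(Pow(Add(M, r), -1), Add(-2, M)) (Function('v')(r, M) = Mul(Add(-2, M), Pow(Add(M, r), -1)) = Mul(Pow(Add(M, r), -1), Add(-2, M)))
Function('T')(A, z) = Mul(-2, A, Add(2, A)) (Function('T')(A, z) = Mul(-2, Mul(A, Add(2, A))) = Mul(-2, A, Add(2, A)))
Function('f')(O, R) = Add(7, Mul(9, O)) (Function('f')(O, R) = Add(7, Mul(Mul(Mul(Pow(Add(-1, 3), -1), Add(-2, -1)), -6), O)) = Add(7, Mul(Mul(Mul(Pow(2, -1), -3), -6), O)) = Add(7, Mul(Mul(Mul(Rational(1, 2), -3), -6), O)) = Add(7, Mul(Mul(Rational(-3, 2), -6), O)) = Add(7, Mul(9, O)))
Mul(Add(Function('T')(-6, 3), Function('f')(8, -2)), -38) = Mul(Add(Mul(-2, -6, Add(2, -6)), Add(7, Mul(9, 8))), -38) = Mul(Add(Mul(-2, -6, -4), Add(7, 72)), -38) = Mul(Add(-48, 79), -38) = Mul(31, -38) = -1178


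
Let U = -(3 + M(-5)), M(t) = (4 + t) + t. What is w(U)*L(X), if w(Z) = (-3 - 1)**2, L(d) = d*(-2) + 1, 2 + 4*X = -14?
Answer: 144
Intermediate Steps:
X = -4 (X = -1/2 + (1/4)*(-14) = -1/2 - 7/2 = -4)
M(t) = 4 + 2*t
L(d) = 1 - 2*d (L(d) = -2*d + 1 = 1 - 2*d)
U = 3 (U = -(3 + (4 + 2*(-5))) = -(3 + (4 - 10)) = -(3 - 6) = -1*(-3) = 3)
w(Z) = 16 (w(Z) = (-4)**2 = 16)
w(U)*L(X) = 16*(1 - 2*(-4)) = 16*(1 + 8) = 16*9 = 144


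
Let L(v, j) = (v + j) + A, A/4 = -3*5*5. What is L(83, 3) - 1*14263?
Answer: -14477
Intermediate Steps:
A = -300 (A = 4*(-3*5*5) = 4*(-15*5) = 4*(-75) = -300)
L(v, j) = -300 + j + v (L(v, j) = (v + j) - 300 = (j + v) - 300 = -300 + j + v)
L(83, 3) - 1*14263 = (-300 + 3 + 83) - 1*14263 = -214 - 14263 = -14477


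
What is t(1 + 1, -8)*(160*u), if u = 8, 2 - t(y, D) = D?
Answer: 12800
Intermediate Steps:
t(y, D) = 2 - D
t(1 + 1, -8)*(160*u) = (2 - 1*(-8))*(160*8) = (2 + 8)*1280 = 10*1280 = 12800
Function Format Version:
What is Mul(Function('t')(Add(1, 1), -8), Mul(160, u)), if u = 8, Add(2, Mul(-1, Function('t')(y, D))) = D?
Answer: 12800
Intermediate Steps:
Function('t')(y, D) = Add(2, Mul(-1, D))
Mul(Function('t')(Add(1, 1), -8), Mul(160, u)) = Mul(Add(2, Mul(-1, -8)), Mul(160, 8)) = Mul(Add(2, 8), 1280) = Mul(10, 1280) = 12800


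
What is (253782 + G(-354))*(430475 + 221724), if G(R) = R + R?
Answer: 165054609726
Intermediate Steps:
G(R) = 2*R
(253782 + G(-354))*(430475 + 221724) = (253782 + 2*(-354))*(430475 + 221724) = (253782 - 708)*652199 = 253074*652199 = 165054609726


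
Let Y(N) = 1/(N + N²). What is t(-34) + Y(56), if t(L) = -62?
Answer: -197903/3192 ≈ -62.000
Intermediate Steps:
t(-34) + Y(56) = -62 + 1/(56*(1 + 56)) = -62 + (1/56)/57 = -62 + (1/56)*(1/57) = -62 + 1/3192 = -197903/3192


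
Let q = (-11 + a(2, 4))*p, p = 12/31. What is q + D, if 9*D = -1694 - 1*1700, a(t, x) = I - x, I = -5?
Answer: -107374/279 ≈ -384.85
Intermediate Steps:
p = 12/31 (p = 12*(1/31) = 12/31 ≈ 0.38710)
a(t, x) = -5 - x
q = -240/31 (q = (-11 + (-5 - 1*4))*(12/31) = (-11 + (-5 - 4))*(12/31) = (-11 - 9)*(12/31) = -20*12/31 = -240/31 ≈ -7.7419)
D = -3394/9 (D = (-1694 - 1*1700)/9 = (-1694 - 1700)/9 = (1/9)*(-3394) = -3394/9 ≈ -377.11)
q + D = -240/31 - 3394/9 = -107374/279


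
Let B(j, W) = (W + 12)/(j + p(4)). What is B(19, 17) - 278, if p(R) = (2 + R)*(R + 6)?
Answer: -21933/79 ≈ -277.63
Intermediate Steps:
p(R) = (2 + R)*(6 + R)
B(j, W) = (12 + W)/(60 + j) (B(j, W) = (W + 12)/(j + (12 + 4² + 8*4)) = (12 + W)/(j + (12 + 16 + 32)) = (12 + W)/(j + 60) = (12 + W)/(60 + j))
B(19, 17) - 278 = (12 + 17)/(60 + 19) - 278 = 29/79 - 278 = -21933/79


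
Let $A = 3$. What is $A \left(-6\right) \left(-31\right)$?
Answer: $558$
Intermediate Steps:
$A \left(-6\right) \left(-31\right) = 3 \left(-6\right) \left(-31\right) = \left(-18\right) \left(-31\right) = 558$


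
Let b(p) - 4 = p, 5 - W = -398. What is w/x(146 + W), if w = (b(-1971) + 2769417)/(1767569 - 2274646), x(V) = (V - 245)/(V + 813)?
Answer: -942316725/38537852 ≈ -24.452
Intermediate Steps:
W = 403 (W = 5 - 1*(-398) = 5 + 398 = 403)
b(p) = 4 + p
x(V) = (-245 + V)/(813 + V)
w = -2767450/507077 (w = ((4 - 1971) + 2769417)/(1767569 - 2274646) = (-1967 + 2769417)/(-507077) = 2767450*(-1/507077) = -2767450/507077 ≈ -5.4576)
w/x(146 + W) = -2767450*(813 + (146 + 403))/(-245 + (146 + 403))/507077 = -2767450*(813 + 549)/(-245 + 549)/507077 = -2767450/(507077*(304/1362)) = -2767450/(507077*((1/1362)*304)) = -2767450/(507077*152/681) = -2767450/507077*681/152 = -942316725/38537852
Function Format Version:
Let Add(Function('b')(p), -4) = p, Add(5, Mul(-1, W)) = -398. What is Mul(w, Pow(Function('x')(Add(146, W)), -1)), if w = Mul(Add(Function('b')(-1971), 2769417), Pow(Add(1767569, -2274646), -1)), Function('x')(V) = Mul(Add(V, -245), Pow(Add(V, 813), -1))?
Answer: Rational(-942316725, 38537852) ≈ -24.452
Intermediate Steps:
W = 403 (W = Add(5, Mul(-1, -398)) = Add(5, 398) = 403)
Function('b')(p) = Add(4, p)
Function('x')(V) = Mul(Pow(Add(813, V), -1), Add(-245, V)) (Function('x')(V) = Mul(Add(-245, V), Pow(Add(813, V), -1)) = Mul(Pow(Add(813, V), -1), Add(-245, V)))
w = Rational(-2767450, 507077) (w = Mul(Add(Add(4, -1971), 2769417), Pow(Add(1767569, -2274646), -1)) = Mul(Add(-1967, 2769417), Pow(-507077, -1)) = Mul(2767450, Rational(-1, 507077)) = Rational(-2767450, 507077) ≈ -5.4576)
Mul(w, Pow(Function('x')(Add(146, W)), -1)) = Mul(Rational(-2767450, 507077), Pow(Mul(Pow(Add(813, Add(146, 403)), -1), Add(-245, Add(146, 403))), -1)) = Mul(Rational(-2767450, 507077), Pow(Mul(Pow(Add(813, 549), -1), Add(-245, 549)), -1)) = Mul(Rational(-2767450, 507077), Pow(Mul(Pow(1362, -1), 304), -1)) = Mul(Rational(-2767450, 507077), Pow(Mul(Rational(1, 1362), 304), -1)) = Mul(Rational(-2767450, 507077), Pow(Rational(152, 681), -1)) = Mul(Rational(-2767450, 507077), Rational(681, 152)) = Rational(-942316725, 38537852)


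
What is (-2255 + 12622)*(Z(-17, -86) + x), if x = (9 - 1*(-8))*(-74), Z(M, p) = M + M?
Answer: -13394164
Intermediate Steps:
Z(M, p) = 2*M
x = -1258 (x = (9 + 8)*(-74) = 17*(-74) = -1258)
(-2255 + 12622)*(Z(-17, -86) + x) = (-2255 + 12622)*(2*(-17) - 1258) = 10367*(-34 - 1258) = 10367*(-1292) = -13394164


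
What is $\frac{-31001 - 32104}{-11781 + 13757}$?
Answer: $- \frac{63105}{1976} \approx -31.936$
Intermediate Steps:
$\frac{-31001 - 32104}{-11781 + 13757} = - \frac{63105}{1976}$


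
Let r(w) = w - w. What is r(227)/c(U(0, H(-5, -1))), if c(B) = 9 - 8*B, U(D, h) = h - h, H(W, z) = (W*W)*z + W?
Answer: 0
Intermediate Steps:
H(W, z) = W + z*W**2 (H(W, z) = W**2*z + W = z*W**2 + W = W + z*W**2)
U(D, h) = 0
r(w) = 0
r(227)/c(U(0, H(-5, -1))) = 0/(9 - 8*0) = 0/(9 + 0) = 0/9 = 0*(1/9) = 0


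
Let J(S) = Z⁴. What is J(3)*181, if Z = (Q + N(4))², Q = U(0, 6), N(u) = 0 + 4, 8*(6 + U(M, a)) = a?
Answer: 70703125/65536 ≈ 1078.8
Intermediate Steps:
U(M, a) = -6 + a/8
N(u) = 4
Q = -21/4 (Q = -6 + (⅛)*6 = -6 + ¾ = -21/4 ≈ -5.2500)
Z = 25/16 (Z = (-21/4 + 4)² = (-5/4)² = 25/16 ≈ 1.5625)
J(S) = 390625/65536 (J(S) = (25/16)⁴ = 390625/65536)
J(3)*181 = (390625/65536)*181 = 70703125/65536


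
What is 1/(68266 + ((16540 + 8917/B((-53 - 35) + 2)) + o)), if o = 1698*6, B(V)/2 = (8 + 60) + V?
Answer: 36/3410867 ≈ 1.0555e-5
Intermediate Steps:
B(V) = 136 + 2*V (B(V) = 2*((8 + 60) + V) = 2*(68 + V) = 136 + 2*V)
o = 10188
1/(68266 + ((16540 + 8917/B((-53 - 35) + 2)) + o)) = 1/(68266 + ((16540 + 8917/(136 + 2*((-53 - 35) + 2))) + 10188)) = 1/(68266 + ((16540 + 8917/(136 + 2*(-88 + 2))) + 10188)) = 1/(68266 + ((16540 + 8917/(136 + 2*(-86))) + 10188)) = 1/(68266 + ((16540 + 8917/(136 - 172)) + 10188)) = 1/(68266 + ((16540 + 8917/(-36)) + 10188)) = 1/(68266 + ((16540 + 8917*(-1/36)) + 10188)) = 1/(68266 + ((16540 - 8917/36) + 10188)) = 1/(68266 + (586523/36 + 10188)) = 1/(68266 + 953291/36) = 1/(3410867/36) = 36/3410867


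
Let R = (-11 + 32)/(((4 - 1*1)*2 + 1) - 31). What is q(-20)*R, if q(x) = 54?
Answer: -189/4 ≈ -47.250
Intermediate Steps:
R = -7/8 (R = 21/(((4 - 1)*2 + 1) - 31) = 21/((3*2 + 1) - 31) = 21/((6 + 1) - 31) = 21/(7 - 31) = 21/(-24) = 21*(-1/24) = -7/8 ≈ -0.87500)
q(-20)*R = 54*(-7/8) = -189/4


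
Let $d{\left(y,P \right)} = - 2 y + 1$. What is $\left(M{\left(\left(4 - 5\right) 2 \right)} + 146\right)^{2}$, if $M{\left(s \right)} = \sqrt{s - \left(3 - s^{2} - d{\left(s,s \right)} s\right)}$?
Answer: $\left(146 + i \sqrt{11}\right)^{2} \approx 21305.0 + 968.46 i$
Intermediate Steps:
$d{\left(y,P \right)} = 1 - 2 y$
$M{\left(s \right)} = \sqrt{-3 + s + s^{2} + s \left(1 - 2 s\right)}$ ($M{\left(s \right)} = \sqrt{s - \left(3 - s^{2} - \left(1 - 2 s\right) s\right)} = \sqrt{s - \left(3 - s^{2} - s \left(1 - 2 s\right)\right)} = \sqrt{s + \left(-3 + s^{2} + s \left(1 - 2 s\right)\right)} = \sqrt{-3 + s + s^{2} + s \left(1 - 2 s\right)}$)
$\left(M{\left(\left(4 - 5\right) 2 \right)} + 146\right)^{2} = \left(\sqrt{-3 - \left(\left(4 - 5\right) 2\right)^{2} + 2 \left(4 - 5\right) 2} + 146\right)^{2} = \left(\sqrt{-3 - \left(\left(-1\right) 2\right)^{2} + 2 \left(\left(-1\right) 2\right)} + 146\right)^{2} = \left(\sqrt{-3 - \left(-2\right)^{2} + 2 \left(-2\right)} + 146\right)^{2} = \left(\sqrt{-3 - 4 - 4} + 146\right)^{2} = \left(\sqrt{-11} + 146\right)^{2} = \left(i \sqrt{11} + 146\right)^{2} = \left(146 + i \sqrt{11}\right)^{2}$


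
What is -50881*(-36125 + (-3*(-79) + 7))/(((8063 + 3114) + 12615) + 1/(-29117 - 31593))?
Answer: 110835889084310/1444412319 ≈ 76734.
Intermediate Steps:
-50881*(-36125 + (-3*(-79) + 7))/(((8063 + 3114) + 12615) + 1/(-29117 - 31593)) = -50881*(-36125 + (237 + 7))/((11177 + 12615) + 1/(-60710)) = -50881*(-36125 + 244)/(23792 - 1/60710) = -50881/((1444412319/60710)/(-35881)) = -50881/((1444412319/60710)*(-1/35881)) = -50881/(-1444412319/2178335510) = -50881*(-2178335510/1444412319) = 110835889084310/1444412319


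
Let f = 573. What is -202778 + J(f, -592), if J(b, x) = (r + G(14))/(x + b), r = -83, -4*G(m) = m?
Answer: -7705391/38 ≈ -2.0277e+5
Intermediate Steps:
G(m) = -m/4
J(b, x) = -173/(2*(b + x)) (J(b, x) = (-83 - ¼*14)/(x + b) = (-83 - 7/2)/(b + x) = -173/(2*(b + x)))
-202778 + J(f, -592) = -202778 - 173/(2*573 + 2*(-592)) = -202778 - 173/(1146 - 1184) = -202778 - 173/(-38) = -202778 - 173*(-1/38) = -202778 + 173/38 = -7705391/38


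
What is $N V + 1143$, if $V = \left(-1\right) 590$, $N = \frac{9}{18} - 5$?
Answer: $3798$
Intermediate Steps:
$N = - \frac{9}{2}$ ($N = 9 \cdot \frac{1}{18} - 5 = \frac{1}{2} - 5 = - \frac{9}{2} \approx -4.5$)
$V = -590$
$N V + 1143 = \left(- \frac{9}{2}\right) \left(-590\right) + 1143 = 2655 + 1143 = 3798$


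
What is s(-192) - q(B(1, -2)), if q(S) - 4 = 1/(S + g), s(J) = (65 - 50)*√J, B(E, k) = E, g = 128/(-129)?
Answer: -133 + 120*I*√3 ≈ -133.0 + 207.85*I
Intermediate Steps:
g = -128/129 (g = 128*(-1/129) = -128/129 ≈ -0.99225)
s(J) = 15*√J
q(S) = 4 + 1/(-128/129 + S) (q(S) = 4 + 1/(S - 128/129) = 4 + 1/(-128/129 + S))
s(-192) - q(B(1, -2)) = 15*√(-192) - (-383 + 516*1)/(-128 + 129*1) = 15*(8*I*√3) - (-383 + 516)/(-128 + 129) = 120*I*√3 - 133/1 = 120*I*√3 - 133 = -133 + 120*I*√3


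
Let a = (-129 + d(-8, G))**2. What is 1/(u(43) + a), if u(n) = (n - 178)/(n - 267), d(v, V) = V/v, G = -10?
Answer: 224/3655829 ≈ 6.1272e-5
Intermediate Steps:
u(n) = (-178 + n)/(-267 + n)
a = 261121/16 (a = (-129 - 10/(-8))**2 = (-129 - 10*(-1/8))**2 = (-129 + 5/4)**2 = (-511/4)**2 = 261121/16 ≈ 16320.)
1/(u(43) + a) = 1/((-178 + 43)/(-267 + 43) + 261121/16) = 1/(-135/(-224) + 261121/16) = 1/(-1/224*(-135) + 261121/16) = 1/(135/224 + 261121/16) = 1/(3655829/224) = 224/3655829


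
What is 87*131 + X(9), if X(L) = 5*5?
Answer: 11422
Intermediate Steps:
X(L) = 25
87*131 + X(9) = 87*131 + 25 = 11397 + 25 = 11422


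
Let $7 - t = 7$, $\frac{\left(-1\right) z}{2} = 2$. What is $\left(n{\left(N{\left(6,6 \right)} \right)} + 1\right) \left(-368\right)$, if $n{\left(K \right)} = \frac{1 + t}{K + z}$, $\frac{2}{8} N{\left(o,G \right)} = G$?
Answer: $- \frac{1932}{5} \approx -386.4$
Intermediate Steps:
$z = -4$ ($z = \left(-2\right) 2 = -4$)
$N{\left(o,G \right)} = 4 G$
$t = 0$ ($t = 7 - 7 = 0$)
$n{\left(K \right)} = \frac{1}{-4 + K}$ ($n{\left(K \right)} = \frac{1 + 0}{K - 4} = 1 \frac{1}{-4 + K} = \frac{1}{-4 + K}$)
$\left(n{\left(N{\left(6,6 \right)} \right)} + 1\right) \left(-368\right) = \left(\frac{1}{-4 + 4 \cdot 6} + 1\right) \left(-368\right) = \left(\frac{1}{-4 + 24} + 1\right) \left(-368\right) = \left(\frac{1}{20} + 1\right) \left(-368\right) = \frac{21}{20} \left(-368\right) = - \frac{1932}{5}$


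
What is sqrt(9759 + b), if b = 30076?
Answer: sqrt(39835) ≈ 199.59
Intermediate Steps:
sqrt(9759 + b) = sqrt(9759 + 30076) = sqrt(39835)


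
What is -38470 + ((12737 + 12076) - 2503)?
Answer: -16160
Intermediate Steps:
-38470 + ((12737 + 12076) - 2503) = -38470 + (24813 - 2503) = -38470 + 22310 = -16160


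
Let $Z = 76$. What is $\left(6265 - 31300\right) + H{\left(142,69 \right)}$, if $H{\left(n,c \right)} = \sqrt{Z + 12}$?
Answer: $-25035 + 2 \sqrt{22} \approx -25026.0$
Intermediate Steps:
$H{\left(n,c \right)} = 2 \sqrt{22}$ ($H{\left(n,c \right)} = \sqrt{76 + 12} = \sqrt{88} = 2 \sqrt{22}$)
$\left(6265 - 31300\right) + H{\left(142,69 \right)} = \left(6265 - 31300\right) + 2 \sqrt{22} = -25035 + 2 \sqrt{22}$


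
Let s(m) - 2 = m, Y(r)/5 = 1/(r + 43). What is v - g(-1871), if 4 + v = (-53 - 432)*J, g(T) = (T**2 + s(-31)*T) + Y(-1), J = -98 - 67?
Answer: -145944923/42 ≈ -3.4749e+6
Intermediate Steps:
J = -165
Y(r) = 5/(43 + r) (Y(r) = 5/(r + 43) = 5/(43 + r))
s(m) = 2 + m
g(T) = 5/42 + T**2 - 29*T (g(T) = (T**2 + (2 - 31)*T) + 5/(43 - 1) = (T**2 - 29*T) + 5/42 = 5/42 + T**2 - 29*T)
v = 80021 (v = -4 + (-53 - 432)*(-165) = -4 - 485*(-165) = -4 + 80025 = 80021)
v - g(-1871) = 80021 - (5/42 + (-1871)**2 - 29*(-1871)) = 80021 - (5/42 + 3500641 + 54259) = 80021 - 1*149305805/42 = 80021 - 149305805/42 = -145944923/42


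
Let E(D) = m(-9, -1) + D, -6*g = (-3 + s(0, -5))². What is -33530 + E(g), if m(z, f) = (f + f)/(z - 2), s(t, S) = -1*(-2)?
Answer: -2212979/66 ≈ -33530.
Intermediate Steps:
s(t, S) = 2
m(z, f) = 2*f/(-2 + z) (m(z, f) = (2*f)/(-2 + z) = 2*f/(-2 + z))
g = -⅙ (g = -(-3 + 2)²/6 = -⅙*(-1)² = -⅙*1 = -⅙ ≈ -0.16667)
E(D) = 2/11 + D (E(D) = 2*(-1)/(-2 - 9) + D = 2*(-1)/(-11) + D = 2*(-1)*(-1/11) + D = 2/11 + D)
-33530 + E(g) = -33530 + (2/11 - ⅙) = -33530 + 1/66 = -2212979/66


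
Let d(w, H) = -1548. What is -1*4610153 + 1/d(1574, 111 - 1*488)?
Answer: -7136516845/1548 ≈ -4.6102e+6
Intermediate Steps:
-1*4610153 + 1/d(1574, 111 - 1*488) = -1*4610153 + 1/(-1548) = -4610153 - 1/1548 = -7136516845/1548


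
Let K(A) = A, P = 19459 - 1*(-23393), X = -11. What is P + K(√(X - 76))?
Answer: 42852 + I*√87 ≈ 42852.0 + 9.3274*I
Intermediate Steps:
P = 42852 (P = 19459 + 23393 = 42852)
P + K(√(X - 76)) = 42852 + √(-11 - 76) = 42852 + √(-87) = 42852 + I*√87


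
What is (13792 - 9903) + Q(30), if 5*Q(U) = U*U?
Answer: 4069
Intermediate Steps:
Q(U) = U**2/5 (Q(U) = (U*U)/5 = U**2/5)
(13792 - 9903) + Q(30) = (13792 - 9903) + (1/5)*30**2 = 3889 + (1/5)*900 = 3889 + 180 = 4069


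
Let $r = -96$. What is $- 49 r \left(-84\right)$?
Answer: $-395136$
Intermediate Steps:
$- 49 r \left(-84\right) = \left(-49\right) \left(-96\right) \left(-84\right) = 4704 \left(-84\right) = -395136$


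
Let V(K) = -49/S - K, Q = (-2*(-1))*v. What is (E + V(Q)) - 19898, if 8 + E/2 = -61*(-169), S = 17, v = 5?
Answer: 11749/17 ≈ 691.12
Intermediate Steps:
Q = 10 (Q = -2*(-1)*5 = 2*5 = 10)
V(K) = -49/17 - K
E = 20602 (E = -16 + 2*(-61*(-169)) = -16 + 2*10309 = -16 + 20618 = 20602)
(E + V(Q)) - 19898 = (20602 + (-49/17 - 1*10)) - 19898 = (20602 + (-49/17 - 10)) - 19898 = (20602 - 219/17) - 19898 = 350015/17 - 19898 = 11749/17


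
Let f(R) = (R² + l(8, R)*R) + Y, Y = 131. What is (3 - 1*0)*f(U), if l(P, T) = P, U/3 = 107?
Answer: 317220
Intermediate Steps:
U = 321 (U = 3*107 = 321)
f(R) = 131 + R² + 8*R (f(R) = (R² + 8*R) + 131 = 131 + R² + 8*R)
(3 - 1*0)*f(U) = (3 - 1*0)*(131 + 321² + 8*321) = (3 + 0)*(131 + 103041 + 2568) = 3*105740 = 317220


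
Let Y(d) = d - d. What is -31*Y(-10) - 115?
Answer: -115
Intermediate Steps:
Y(d) = 0
-31*Y(-10) - 115 = -31*0 - 115 = 0 - 115 = -115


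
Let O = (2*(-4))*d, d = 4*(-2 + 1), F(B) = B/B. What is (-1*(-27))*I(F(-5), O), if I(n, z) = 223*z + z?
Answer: 193536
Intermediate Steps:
F(B) = 1
d = -4 (d = 4*(-1) = -4)
O = 32 (O = (2*(-4))*(-4) = -8*(-4) = 32)
I(n, z) = 224*z
(-1*(-27))*I(F(-5), O) = (-1*(-27))*(224*32) = 27*7168 = 193536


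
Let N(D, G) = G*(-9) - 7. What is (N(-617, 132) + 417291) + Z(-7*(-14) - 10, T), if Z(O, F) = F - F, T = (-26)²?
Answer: 416096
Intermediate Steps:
T = 676
Z(O, F) = 0
N(D, G) = -7 - 9*G (N(D, G) = -9*G - 7 = -7 - 9*G)
(N(-617, 132) + 417291) + Z(-7*(-14) - 10, T) = ((-7 - 9*132) + 417291) + 0 = ((-7 - 1188) + 417291) + 0 = (-1195 + 417291) + 0 = 416096 + 0 = 416096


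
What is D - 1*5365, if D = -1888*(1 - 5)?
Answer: 2187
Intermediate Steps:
D = 7552 (D = -1888*(-4) = 7552)
D - 1*5365 = 7552 - 1*5365 = 7552 - 5365 = 2187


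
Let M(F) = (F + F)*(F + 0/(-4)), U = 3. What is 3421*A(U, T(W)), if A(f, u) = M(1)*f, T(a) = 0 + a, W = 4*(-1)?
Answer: 20526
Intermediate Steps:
W = -4
M(F) = 2*F**2 (M(F) = (2*F)*(F + 0*(-1/4)) = (2*F)*(F + 0) = (2*F)*F = 2*F**2)
T(a) = a
A(f, u) = 2*f (A(f, u) = (2*1**2)*f = (2*1)*f = 2*f)
3421*A(U, T(W)) = 3421*(2*3) = 3421*6 = 20526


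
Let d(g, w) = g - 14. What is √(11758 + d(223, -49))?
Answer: √11967 ≈ 109.39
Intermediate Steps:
d(g, w) = -14 + g
√(11758 + d(223, -49)) = √(11758 + (-14 + 223)) = √(11758 + 209) = √11967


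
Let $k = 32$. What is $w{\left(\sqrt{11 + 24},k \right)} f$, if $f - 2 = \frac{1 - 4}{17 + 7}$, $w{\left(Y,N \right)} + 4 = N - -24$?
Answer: $\frac{195}{2} \approx 97.5$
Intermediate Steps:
$w{\left(Y,N \right)} = 20 + N$ ($w{\left(Y,N \right)} = -4 + \left(N - -24\right) = -4 + \left(N + 24\right) = -4 + \left(24 + N\right) = 20 + N$)
$f = \frac{15}{8}$ ($f = 2 + \frac{1 - 4}{17 + 7} = 2 - \frac{3}{24} = 2 - \frac{1}{8} = \frac{15}{8} \approx 1.875$)
$w{\left(\sqrt{11 + 24},k \right)} f = \left(20 + 32\right) \frac{15}{8} = 52 \cdot \frac{15}{8} = \frac{195}{2}$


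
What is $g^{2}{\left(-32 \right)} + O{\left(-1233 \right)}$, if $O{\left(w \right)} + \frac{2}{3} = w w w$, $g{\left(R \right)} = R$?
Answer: $- \frac{5623545941}{3} \approx -1.8745 \cdot 10^{9}$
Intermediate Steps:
$O{\left(w \right)} = - \frac{2}{3} + w^{3}$ ($O{\left(w \right)} = - \frac{2}{3} + w w w = - \frac{2}{3} + w^{2} w = - \frac{2}{3} + w^{3}$)
$g^{2}{\left(-32 \right)} + O{\left(-1233 \right)} = \left(-32\right)^{2} + \left(- \frac{2}{3} + \left(-1233\right)^{3}\right) = 1024 - \frac{5623549013}{3} = - \frac{5623545941}{3}$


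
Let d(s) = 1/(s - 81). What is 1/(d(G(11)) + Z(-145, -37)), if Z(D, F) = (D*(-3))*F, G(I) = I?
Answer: -70/1126651 ≈ -6.2131e-5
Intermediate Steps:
Z(D, F) = -3*D*F (Z(D, F) = (-3*D)*F = -3*D*F)
d(s) = 1/(-81 + s)
1/(d(G(11)) + Z(-145, -37)) = 1/(1/(-81 + 11) - 3*(-145)*(-37)) = 1/(1/(-70) - 16095) = 1/(-1/70 - 16095) = 1/(-1126651/70) = -70/1126651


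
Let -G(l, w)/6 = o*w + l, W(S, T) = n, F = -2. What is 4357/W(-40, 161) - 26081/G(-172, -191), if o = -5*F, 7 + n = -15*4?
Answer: -56175071/836964 ≈ -67.118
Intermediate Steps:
n = -67 (n = -7 - 15*4 = -7 - 60 = -67)
W(S, T) = -67
o = 10 (o = -5*(-2) = 10)
G(l, w) = -60*w - 6*l (G(l, w) = -6*(10*w + l) = -6*(l + 10*w) = -60*w - 6*l)
4357/W(-40, 161) - 26081/G(-172, -191) = 4357/(-67) - 26081/(-60*(-191) - 6*(-172)) = 4357*(-1/67) - 26081/(11460 + 1032) = -4357/67 - 26081/12492 = -56175071/836964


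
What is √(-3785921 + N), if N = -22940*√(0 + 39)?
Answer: √(-3785921 - 22940*√39) ≈ 1982.2*I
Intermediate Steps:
N = -22940*√39 ≈ -1.4326e+5
√(-3785921 + N) = √(-3785921 - 22940*√39)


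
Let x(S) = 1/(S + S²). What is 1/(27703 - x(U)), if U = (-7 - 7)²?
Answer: 38612/1069668235 ≈ 3.6097e-5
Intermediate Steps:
U = 196 (U = (-14)² = 196)
1/(27703 - x(U)) = 1/(27703 - 1/(196*(1 + 196))) = 1/(27703 - 1/(196*197)) = 1/(27703 - 1*1/38612) = 1/(27703 - 1/38612) = 1/(1069668235/38612) = 38612/1069668235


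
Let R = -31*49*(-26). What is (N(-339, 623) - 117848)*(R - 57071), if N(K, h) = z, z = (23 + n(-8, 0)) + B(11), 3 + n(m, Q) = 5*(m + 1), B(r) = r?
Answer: 2071484604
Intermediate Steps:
n(m, Q) = 2 + 5*m (n(m, Q) = -3 + 5*(m + 1) = -3 + 5*(1 + m) = -3 + (5 + 5*m) = 2 + 5*m)
R = 39494 (R = -1519*(-26) = 39494)
z = -4 (z = (23 + (2 + 5*(-8))) + 11 = (23 + (2 - 40)) + 11 = (23 - 38) + 11 = -15 + 11 = -4)
N(K, h) = -4
(N(-339, 623) - 117848)*(R - 57071) = (-4 - 117848)*(39494 - 57071) = -117852*(-17577) = 2071484604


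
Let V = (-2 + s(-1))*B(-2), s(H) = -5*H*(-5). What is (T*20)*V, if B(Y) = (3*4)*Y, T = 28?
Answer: 362880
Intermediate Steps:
B(Y) = 12*Y
s(H) = 25*H
V = 648 (V = (-2 + 25*(-1))*(12*(-2)) = (-2 - 25)*(-24) = -27*(-24) = 648)
(T*20)*V = (28*20)*648 = 560*648 = 362880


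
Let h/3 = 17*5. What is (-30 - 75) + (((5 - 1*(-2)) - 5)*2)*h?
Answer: 915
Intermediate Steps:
h = 255 (h = 3*(17*5) = 3*85 = 255)
(-30 - 75) + (((5 - 1*(-2)) - 5)*2)*h = (-30 - 75) + (((5 - 1*(-2)) - 5)*2)*255 = -105 + (((5 + 2) - 5)*2)*255 = -105 + ((7 - 5)*2)*255 = -105 + (2*2)*255 = -105 + 4*255 = -105 + 1020 = 915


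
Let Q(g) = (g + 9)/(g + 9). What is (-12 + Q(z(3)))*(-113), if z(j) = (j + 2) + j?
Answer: 1243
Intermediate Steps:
z(j) = 2 + 2*j (z(j) = (2 + j) + j = 2 + 2*j)
Q(g) = 1 (Q(g) = (9 + g)/(9 + g) = 1)
(-12 + Q(z(3)))*(-113) = (-12 + 1)*(-113) = -11*(-113) = 1243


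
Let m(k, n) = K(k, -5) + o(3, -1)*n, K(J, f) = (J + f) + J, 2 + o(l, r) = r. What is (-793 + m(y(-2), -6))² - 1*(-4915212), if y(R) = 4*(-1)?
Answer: 5536156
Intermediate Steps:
y(R) = -4
o(l, r) = -2 + r
K(J, f) = f + 2*J
m(k, n) = -5 - 3*n + 2*k (m(k, n) = (-5 + 2*k) + (-2 - 1)*n = (-5 + 2*k) - 3*n = -5 - 3*n + 2*k)
(-793 + m(y(-2), -6))² - 1*(-4915212) = (-793 + (-5 - 3*(-6) + 2*(-4)))² - 1*(-4915212) = (-793 + (-5 + 18 - 8))² + 4915212 = (-793 + 5)² + 4915212 = (-788)² + 4915212 = 620944 + 4915212 = 5536156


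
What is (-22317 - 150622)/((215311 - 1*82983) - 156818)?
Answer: 172939/24490 ≈ 7.0616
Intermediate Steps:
(-22317 - 150622)/((215311 - 1*82983) - 156818) = -172939/((215311 - 82983) - 156818) = -172939/(132328 - 156818) = -172939/(-24490) = -172939*(-1/24490) = 172939/24490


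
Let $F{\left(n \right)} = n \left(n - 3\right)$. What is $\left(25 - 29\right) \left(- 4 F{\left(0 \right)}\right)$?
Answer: $0$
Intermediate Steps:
$F{\left(n \right)} = n \left(-3 + n\right)$
$\left(25 - 29\right) \left(- 4 F{\left(0 \right)}\right) = \left(25 - 29\right) \left(- 4 \cdot 0 \left(-3 + 0\right)\right) = - 4 \left(- 4 \cdot 0 \left(-3\right)\right) = - 4 \left(\left(-4\right) 0\right) = \left(-4\right) 0 = 0$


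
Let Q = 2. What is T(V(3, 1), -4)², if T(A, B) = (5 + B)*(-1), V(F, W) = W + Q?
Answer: 1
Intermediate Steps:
V(F, W) = 2 + W (V(F, W) = W + 2 = 2 + W)
T(A, B) = -5 - B
T(V(3, 1), -4)² = (-5 - 1*(-4))² = (-5 + 4)² = (-1)² = 1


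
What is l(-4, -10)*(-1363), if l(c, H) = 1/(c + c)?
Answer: 1363/8 ≈ 170.38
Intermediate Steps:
l(c, H) = 1/(2*c)
l(-4, -10)*(-1363) = ((1/2)/(-4))*(-1363) = ((1/2)*(-1/4))*(-1363) = -1/8*(-1363) = 1363/8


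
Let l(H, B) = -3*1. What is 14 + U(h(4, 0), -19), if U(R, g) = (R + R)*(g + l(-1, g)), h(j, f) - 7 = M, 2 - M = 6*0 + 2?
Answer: -294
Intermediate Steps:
M = 0 (M = 2 - (6*0 + 2) = 2 - (0 + 2) = 2 - 1*2 = 2 - 2 = 0)
h(j, f) = 7 (h(j, f) = 7 + 0 = 7)
l(H, B) = -3
U(R, g) = 2*R*(-3 + g) (U(R, g) = (R + R)*(g - 3) = (2*R)*(-3 + g) = 2*R*(-3 + g))
14 + U(h(4, 0), -19) = 14 + 2*7*(-3 - 19) = 14 + 2*7*(-22) = 14 - 308 = -294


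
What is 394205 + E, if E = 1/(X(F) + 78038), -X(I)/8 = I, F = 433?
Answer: 29397443671/74574 ≈ 3.9421e+5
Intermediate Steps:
X(I) = -8*I
E = 1/74574 (E = 1/(-8*433 + 78038) = 1/(-3464 + 78038) = 1/74574 ≈ 1.3410e-5)
394205 + E = 394205 + 1/74574 = 29397443671/74574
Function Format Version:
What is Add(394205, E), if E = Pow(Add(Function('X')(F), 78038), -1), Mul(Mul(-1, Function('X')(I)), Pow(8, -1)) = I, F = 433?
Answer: Rational(29397443671, 74574) ≈ 3.9421e+5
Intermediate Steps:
Function('X')(I) = Mul(-8, I)
E = Rational(1, 74574) (E = Pow(Add(Mul(-8, 433), 78038), -1) = Pow(Add(-3464, 78038), -1) = Pow(74574, -1) = Rational(1, 74574) ≈ 1.3410e-5)
Add(394205, E) = Add(394205, Rational(1, 74574)) = Rational(29397443671, 74574)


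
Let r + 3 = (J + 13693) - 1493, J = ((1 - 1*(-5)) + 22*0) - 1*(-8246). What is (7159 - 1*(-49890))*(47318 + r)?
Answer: 3866039583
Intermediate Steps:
J = 8252 (J = ((1 + 5) + 0) + 8246 = (6 + 0) + 8246 = 6 + 8246 = 8252)
r = 20449 (r = -3 + ((8252 + 13693) - 1493) = -3 + (21945 - 1493) = -3 + 20452 = 20449)
(7159 - 1*(-49890))*(47318 + r) = (7159 - 1*(-49890))*(47318 + 20449) = (7159 + 49890)*67767 = 57049*67767 = 3866039583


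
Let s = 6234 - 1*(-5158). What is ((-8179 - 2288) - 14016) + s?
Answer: -13091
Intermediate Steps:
s = 11392 (s = 6234 + 5158 = 11392)
((-8179 - 2288) - 14016) + s = ((-8179 - 2288) - 14016) + 11392 = (-10467 - 14016) + 11392 = -24483 + 11392 = -13091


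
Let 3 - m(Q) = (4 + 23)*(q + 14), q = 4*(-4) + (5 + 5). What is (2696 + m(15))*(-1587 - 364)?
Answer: -4844333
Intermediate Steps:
q = -6 (q = -16 + 10 = -6)
m(Q) = -213 (m(Q) = 3 - (4 + 23)*(-6 + 14) = 3 - 27*8 = 3 - 1*216 = 3 - 216 = -213)
(2696 + m(15))*(-1587 - 364) = (2696 - 213)*(-1587 - 364) = 2483*(-1951) = -4844333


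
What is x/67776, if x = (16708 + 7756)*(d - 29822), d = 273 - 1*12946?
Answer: -21658285/1412 ≈ -15339.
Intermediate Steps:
d = -12673 (d = 273 - 12946 = -12673)
x = -1039597680 (x = (16708 + 7756)*(-12673 - 29822) = 24464*(-42495) = -1039597680)
x/67776 = -1039597680/67776 = -1039597680*1/67776 = -21658285/1412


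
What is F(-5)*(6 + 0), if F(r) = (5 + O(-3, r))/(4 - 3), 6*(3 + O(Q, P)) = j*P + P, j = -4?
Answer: 27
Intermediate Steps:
O(Q, P) = -3 - P/2 (O(Q, P) = -3 + (-4*P + P)/6 = -3 + (-3*P)/6 = -3 - P/2)
F(r) = 2 - r/2 (F(r) = (5 + (-3 - r/2))/(4 - 3) = (2 - r/2)/1 = (2 - r/2)*1 = 2 - r/2)
F(-5)*(6 + 0) = (2 - ½*(-5))*(6 + 0) = (2 + 5/2)*6 = (9/2)*6 = 27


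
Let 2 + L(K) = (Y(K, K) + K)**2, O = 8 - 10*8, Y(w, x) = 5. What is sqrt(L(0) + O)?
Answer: 7*I ≈ 7.0*I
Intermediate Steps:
O = -72 (O = 8 - 80 = -72)
L(K) = -2 + (5 + K)**2
sqrt(L(0) + O) = sqrt((-2 + (5 + 0)**2) - 72) = sqrt((-2 + 5**2) - 72) = sqrt((-2 + 25) - 72) = sqrt(23 - 72) = sqrt(-49) = 7*I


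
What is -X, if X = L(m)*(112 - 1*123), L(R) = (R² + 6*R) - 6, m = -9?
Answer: 231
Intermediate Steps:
L(R) = -6 + R² + 6*R
X = -231 (X = (-6 + (-9)² + 6*(-9))*(112 - 1*123) = (-6 + 81 - 54)*(112 - 123) = 21*(-11) = -231)
-X = -1*(-231) = 231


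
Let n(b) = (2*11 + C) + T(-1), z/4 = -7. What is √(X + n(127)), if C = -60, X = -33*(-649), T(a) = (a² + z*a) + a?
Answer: √21407 ≈ 146.31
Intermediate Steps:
z = -28 (z = 4*(-7) = -28)
T(a) = a² - 27*a (T(a) = (a² - 28*a) + a = a² - 27*a)
X = 21417
n(b) = -10 (n(b) = (2*11 - 60) - (-27 - 1) = (22 - 60) - 1*(-28) = -38 + 28 = -10)
√(X + n(127)) = √(21417 - 10) = √21407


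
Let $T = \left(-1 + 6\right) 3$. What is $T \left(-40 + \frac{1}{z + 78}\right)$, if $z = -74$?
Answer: $- \frac{2385}{4} \approx -596.25$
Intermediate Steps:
$T = 15$ ($T = 5 \cdot 3 = 15$)
$T \left(-40 + \frac{1}{z + 78}\right) = 15 \left(-40 + \frac{1}{-74 + 78}\right) = 15 \left(-40 + \frac{1}{4}\right) = 15 \left(- \frac{159}{4}\right) = - \frac{2385}{4}$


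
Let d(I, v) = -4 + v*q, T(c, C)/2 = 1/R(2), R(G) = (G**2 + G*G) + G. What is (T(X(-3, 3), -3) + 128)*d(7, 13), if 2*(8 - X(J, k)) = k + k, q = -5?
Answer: -44229/5 ≈ -8845.8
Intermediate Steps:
R(G) = G + 2*G**2 (R(G) = (G**2 + G**2) + G = 2*G**2 + G = G + 2*G**2)
X(J, k) = 8 - k (X(J, k) = 8 - (k + k)/2 = 8 - k)
T(c, C) = 1/5 (T(c, C) = 2/((2*(1 + 2*2))) = 2/((2*(1 + 4))) = 2/((2*5)) = 2/10 = 2*(1/10) = 1/5)
d(I, v) = -4 - 5*v (d(I, v) = -4 + v*(-5) = -4 - 5*v)
(T(X(-3, 3), -3) + 128)*d(7, 13) = (1/5 + 128)*(-4 - 5*13) = 641*(-4 - 65)/5 = (641/5)*(-69) = -44229/5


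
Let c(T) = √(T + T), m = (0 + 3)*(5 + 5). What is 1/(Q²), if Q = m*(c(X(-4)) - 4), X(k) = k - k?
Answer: 1/14400 ≈ 6.9444e-5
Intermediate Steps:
X(k) = 0
m = 30 (m = 3*10 = 30)
c(T) = √2*√T (c(T) = √(2*T) = √2*√T)
Q = -120 (Q = 30*(√2*√0 - 4) = 30*(√2*0 - 4) = 30*(0 - 4) = 30*(-4) = -120)
1/(Q²) = 1/((-120)²) = 1/14400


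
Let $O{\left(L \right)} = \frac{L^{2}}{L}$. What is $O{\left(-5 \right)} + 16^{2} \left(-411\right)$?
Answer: $-105221$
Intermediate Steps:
$O{\left(L \right)} = L$
$O{\left(-5 \right)} + 16^{2} \left(-411\right) = -5 + 16^{2} \left(-411\right) = -5 + 256 \left(-411\right) = -5 - 105216 = -105221$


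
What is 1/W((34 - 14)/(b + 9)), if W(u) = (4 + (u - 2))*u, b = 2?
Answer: 121/840 ≈ 0.14405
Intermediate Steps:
W(u) = u*(2 + u) (W(u) = (4 + (-2 + u))*u = (2 + u)*u = u*(2 + u))
1/W((34 - 14)/(b + 9)) = 1/(((34 - 14)/(2 + 9))*(2 + (34 - 14)/(2 + 9))) = 1/((20/11)*(2 + 20/11)) = 1/((20*(1/11))*(2 + 20*(1/11))) = 1/(20*(2 + 20/11)/11) = 1/((20/11)*(42/11)) = 1/(840/121) = 121/840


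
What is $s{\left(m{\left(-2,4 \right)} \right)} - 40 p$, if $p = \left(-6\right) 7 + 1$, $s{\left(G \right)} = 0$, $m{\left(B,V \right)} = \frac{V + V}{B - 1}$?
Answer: $1640$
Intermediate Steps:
$m{\left(B,V \right)} = \frac{2 V}{-1 + B}$
$p = -41$ ($p = -42 + 1 = -41$)
$s{\left(m{\left(-2,4 \right)} \right)} - 40 p = 0 - -1640 = 0 + 1640 = 1640$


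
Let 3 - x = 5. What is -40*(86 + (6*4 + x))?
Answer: -4320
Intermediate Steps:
x = -2 (x = 3 - 1*5 = 3 - 5 = -2)
-40*(86 + (6*4 + x)) = -40*(86 + (6*4 - 2)) = -40*(86 + (24 - 2)) = -40*(86 + 22) = -40*108 = -4320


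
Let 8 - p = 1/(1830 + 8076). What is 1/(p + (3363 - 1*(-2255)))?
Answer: 9906/55731155 ≈ 0.00017775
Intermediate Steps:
p = 79247/9906 (p = 8 - 1/(1830 + 8076) = 8 - 1/9906 = 79247/9906 ≈ 7.9999)
1/(p + (3363 - 1*(-2255))) = 1/(79247/9906 + (3363 - 1*(-2255))) = 1/(79247/9906 + (3363 + 2255)) = 1/(79247/9906 + 5618) = 1/(55731155/9906) = 9906/55731155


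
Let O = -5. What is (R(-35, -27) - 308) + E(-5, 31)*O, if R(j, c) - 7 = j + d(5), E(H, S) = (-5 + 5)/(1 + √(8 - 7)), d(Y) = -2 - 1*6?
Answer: -344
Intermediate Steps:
d(Y) = -8 (d(Y) = -2 - 6 = -8)
E(H, S) = 0 (E(H, S) = 0/(1 + √1) = 0/(1 + 1) = 0/2 = 0*(½) = 0)
R(j, c) = -1 + j (R(j, c) = 7 + (j - 8) = 7 + (-8 + j) = -1 + j)
(R(-35, -27) - 308) + E(-5, 31)*O = ((-1 - 35) - 308) + 0*(-5) = (-36 - 308) + 0 = -344 + 0 = -344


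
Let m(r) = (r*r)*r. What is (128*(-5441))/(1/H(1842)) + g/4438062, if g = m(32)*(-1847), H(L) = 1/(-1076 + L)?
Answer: -784309908928/849888873 ≈ -922.84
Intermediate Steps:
m(r) = r³ (m(r) = r²*r = r³)
g = -60522496 (g = 32³*(-1847) = 32768*(-1847) = -60522496)
(128*(-5441))/(1/H(1842)) + g/4438062 = (128*(-5441))/(1/(1/(-1076 + 1842))) - 60522496/4438062 = -696448/766 - 60522496*1/4438062 = -696448/(1/(1/766)) - 30261248/2219031 = -696448/766 - 30261248/2219031 = -696448*1/766 - 30261248/2219031 = -348224/383 - 30261248/2219031 = -784309908928/849888873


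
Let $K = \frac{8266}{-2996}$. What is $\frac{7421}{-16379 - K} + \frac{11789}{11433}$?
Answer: $\frac{18011820843}{31163320633} \approx 0.57798$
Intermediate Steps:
$K = - \frac{4133}{1498}$ ($K = 8266 \left(- \frac{1}{2996}\right) = - \frac{4133}{1498} \approx -2.759$)
$\frac{7421}{-16379 - K} + \frac{11789}{11433} = \frac{7421}{-16379 - - \frac{4133}{1498}} + \frac{11789}{11433} = \frac{7421}{-16379 + \frac{4133}{1498}} + 11789 \cdot \frac{1}{11433} = \frac{7421}{- \frac{24531609}{1498}} + \frac{11789}{11433} = 7421 \left(- \frac{1498}{24531609}\right) + \frac{11789}{11433} = - \frac{11116658}{24531609} + \frac{11789}{11433} = \frac{18011820843}{31163320633}$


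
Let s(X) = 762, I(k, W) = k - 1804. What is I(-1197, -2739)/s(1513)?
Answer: -3001/762 ≈ -3.9383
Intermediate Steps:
I(k, W) = -1804 + k
I(-1197, -2739)/s(1513) = (-1804 - 1197)/762 = -3001*1/762 = -3001/762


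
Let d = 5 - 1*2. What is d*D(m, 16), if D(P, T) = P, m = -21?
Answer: -63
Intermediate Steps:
d = 3 (d = 5 - 2 = 3)
d*D(m, 16) = 3*(-21) = -63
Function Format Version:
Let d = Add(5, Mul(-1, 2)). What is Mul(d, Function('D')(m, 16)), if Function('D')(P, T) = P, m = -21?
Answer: -63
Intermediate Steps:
d = 3 (d = Add(5, -2) = 3)
Mul(d, Function('D')(m, 16)) = Mul(3, -21) = -63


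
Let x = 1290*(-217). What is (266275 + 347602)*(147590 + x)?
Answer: -81240482180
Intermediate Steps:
x = -279930
(266275 + 347602)*(147590 + x) = (266275 + 347602)*(147590 - 279930) = 613877*(-132340) = -81240482180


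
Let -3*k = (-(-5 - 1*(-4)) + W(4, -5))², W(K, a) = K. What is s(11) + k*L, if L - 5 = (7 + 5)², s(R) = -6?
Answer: -3743/3 ≈ -1247.7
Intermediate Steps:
k = -25/3 (k = -(-(-5 - 1*(-4)) + 4)²/3 = -(-(-5 + 4) + 4)²/3 = -(-1*(-1) + 4)²/3 = -(1 + 4)²/3 = -⅓*5² = -⅓*25 = -25/3 ≈ -8.3333)
L = 149 (L = 5 + (7 + 5)² = 5 + 12² = 5 + 144 = 149)
s(11) + k*L = -6 - 25/3*149 = -6 - 3725/3 = -3743/3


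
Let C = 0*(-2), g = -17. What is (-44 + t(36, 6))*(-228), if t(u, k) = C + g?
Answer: 13908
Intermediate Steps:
C = 0
t(u, k) = -17 (t(u, k) = 0 - 17 = -17)
(-44 + t(36, 6))*(-228) = (-44 - 17)*(-228) = -61*(-228) = 13908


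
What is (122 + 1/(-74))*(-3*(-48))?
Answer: 649944/37 ≈ 17566.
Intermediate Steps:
(122 + 1/(-74))*(-3*(-48)) = (122 - 1/74)*144 = (9027/74)*144 = 649944/37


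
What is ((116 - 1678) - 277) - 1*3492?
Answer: -5331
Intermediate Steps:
((116 - 1678) - 277) - 1*3492 = (-1562 - 277) - 3492 = -1839 - 3492 = -5331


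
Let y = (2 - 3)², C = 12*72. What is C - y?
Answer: 863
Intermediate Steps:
C = 864
y = 1 (y = (-1)² = 1)
C - y = 864 - 1*1 = 864 - 1 = 863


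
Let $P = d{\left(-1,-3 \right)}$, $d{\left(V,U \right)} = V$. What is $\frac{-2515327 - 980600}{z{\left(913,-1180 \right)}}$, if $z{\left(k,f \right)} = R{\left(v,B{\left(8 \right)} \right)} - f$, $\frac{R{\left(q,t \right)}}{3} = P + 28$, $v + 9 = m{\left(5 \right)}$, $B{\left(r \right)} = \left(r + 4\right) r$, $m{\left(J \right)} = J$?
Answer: $- \frac{3495927}{1261} \approx -2772.3$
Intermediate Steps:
$P = -1$
$B{\left(r \right)} = r \left(4 + r\right)$ ($B{\left(r \right)} = \left(4 + r\right) r = r \left(4 + r\right)$)
$v = -4$ ($v = -9 + 5 = -4$)
$R{\left(q,t \right)} = 81$ ($R{\left(q,t \right)} = 3 \left(-1 + 28\right) = 3 \cdot 27 = 81$)
$z{\left(k,f \right)} = 81 - f$
$\frac{-2515327 - 980600}{z{\left(913,-1180 \right)}} = \frac{-2515327 - 980600}{81 - -1180} = \frac{-2515327 - 980600}{81 + 1180} = - \frac{3495927}{1261}$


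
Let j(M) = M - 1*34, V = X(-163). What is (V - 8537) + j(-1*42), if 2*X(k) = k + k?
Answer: -8776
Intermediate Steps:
X(k) = k (X(k) = (k + k)/2 = (2*k)/2 = k)
V = -163
j(M) = -34 + M (j(M) = M - 34 = -34 + M)
(V - 8537) + j(-1*42) = (-163 - 8537) + (-34 - 1*42) = -8700 + (-34 - 42) = -8700 - 76 = -8776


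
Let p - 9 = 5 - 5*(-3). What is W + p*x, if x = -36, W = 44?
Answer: -1000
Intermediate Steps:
p = 29 (p = 9 + (5 - 5*(-3)) = 9 + (5 + 15) = 9 + 20 = 29)
W + p*x = 44 + 29*(-36) = 44 - 1044 = -1000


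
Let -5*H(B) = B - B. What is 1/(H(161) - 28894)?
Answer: -1/28894 ≈ -3.4609e-5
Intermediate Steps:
H(B) = 0 (H(B) = -(B - B)/5 = -1/5*0 = 0)
1/(H(161) - 28894) = 1/(0 - 28894) = 1/(-28894) = -1/28894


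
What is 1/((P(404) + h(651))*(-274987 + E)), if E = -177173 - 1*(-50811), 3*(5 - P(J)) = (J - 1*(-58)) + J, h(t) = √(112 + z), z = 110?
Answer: 23/2611310377 + 3*√222/96618483949 ≈ 9.2705e-9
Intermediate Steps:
h(t) = √222 (h(t) = √(112 + 110) = √222)
P(J) = -43/3 - 2*J/3 (P(J) = 5 - ((J - 1*(-58)) + J)/3 = 5 - ((J + 58) + J)/3 = 5 - ((58 + J) + J)/3 = 5 - (58 + 2*J)/3 = 5 + (-58/3 - 2*J/3) = -43/3 - 2*J/3)
E = -126362 (E = -177173 + 50811 = -126362)
1/((P(404) + h(651))*(-274987 + E)) = 1/(((-43/3 - ⅔*404) + √222)*(-274987 - 126362)) = 1/(((-43/3 - 808/3) + √222)*(-401349)) = 1/((-851/3 + √222)*(-401349)) = 1/(113849333 - 401349*√222)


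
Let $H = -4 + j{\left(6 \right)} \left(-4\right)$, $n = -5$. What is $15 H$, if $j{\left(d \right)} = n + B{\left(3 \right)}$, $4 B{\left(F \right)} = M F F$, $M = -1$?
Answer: $375$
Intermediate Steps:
$B{\left(F \right)} = - \frac{F^{2}}{4}$ ($B{\left(F \right)} = \frac{- F F}{4} = \frac{\left(-1\right) F^{2}}{4} = - \frac{F^{2}}{4}$)
$j{\left(d \right)} = - \frac{29}{4}$ ($j{\left(d \right)} = -5 - \frac{3^{2}}{4} = -5 - \frac{9}{4} = - \frac{29}{4}$)
$H = 25$ ($H = -4 - -29 = -4 + 29 = 25$)
$15 H = 15 \cdot 25 = 375$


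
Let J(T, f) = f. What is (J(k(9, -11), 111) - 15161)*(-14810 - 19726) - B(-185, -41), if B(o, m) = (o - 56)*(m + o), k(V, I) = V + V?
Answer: 519712334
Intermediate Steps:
k(V, I) = 2*V
B(o, m) = (-56 + o)*(m + o)
(J(k(9, -11), 111) - 15161)*(-14810 - 19726) - B(-185, -41) = (111 - 15161)*(-14810 - 19726) - ((-185)² - 56*(-41) - 56*(-185) - 41*(-185)) = -15050*(-34536) - (34225 + 2296 + 10360 + 7585) = 519766800 - 1*54466 = 519766800 - 54466 = 519712334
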